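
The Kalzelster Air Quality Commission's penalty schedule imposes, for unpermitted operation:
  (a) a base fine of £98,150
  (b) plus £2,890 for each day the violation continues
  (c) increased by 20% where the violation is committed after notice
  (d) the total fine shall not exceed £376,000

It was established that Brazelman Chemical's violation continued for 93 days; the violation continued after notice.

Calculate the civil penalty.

Per-day component: 93 × £2,890 = £268,770
Base plus per-day: £98,150 + £268,770 = £366,920
Enhancement: 20% of £366,920 = £73,384
Enhanced fine: £366,920 + £73,384 = £440,304
Cap at £376,000: £440,304 exceeds the cap → £376,000

£376,000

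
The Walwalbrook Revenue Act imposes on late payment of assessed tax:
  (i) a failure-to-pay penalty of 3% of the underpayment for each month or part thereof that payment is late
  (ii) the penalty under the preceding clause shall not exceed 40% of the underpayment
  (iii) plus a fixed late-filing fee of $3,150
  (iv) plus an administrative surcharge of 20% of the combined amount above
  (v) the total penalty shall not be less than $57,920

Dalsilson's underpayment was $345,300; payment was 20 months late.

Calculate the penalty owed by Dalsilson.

$169,524

Accrued rate: 3% × 20 = 60%, capped at 40% → 40%
Failure-to-pay penalty: 40% of $345,300 = $138,120
Penalty before surcharge: $138,120 + $3,150 = $141,270
Administrative surcharge: 20% of $141,270 = $28,254
Total penalty: $141,270 + $28,254 = $169,524
Minimum $57,920: $169,524 meets the minimum, no increase.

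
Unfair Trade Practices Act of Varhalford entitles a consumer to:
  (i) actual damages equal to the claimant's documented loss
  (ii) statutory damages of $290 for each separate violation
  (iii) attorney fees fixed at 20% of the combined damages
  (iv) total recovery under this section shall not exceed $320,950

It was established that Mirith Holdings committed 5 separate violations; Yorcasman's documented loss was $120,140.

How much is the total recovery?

Statutory damages: 5 × $290 = $1,450
Combined damages: $120,140 + $1,450 = $121,590
Attorney fees: 20% of $121,590 = $24,318
Total before cap: $121,590 + $24,318 = $145,908
Cap at $320,950: $145,908 is within the cap, no reduction.

$145,908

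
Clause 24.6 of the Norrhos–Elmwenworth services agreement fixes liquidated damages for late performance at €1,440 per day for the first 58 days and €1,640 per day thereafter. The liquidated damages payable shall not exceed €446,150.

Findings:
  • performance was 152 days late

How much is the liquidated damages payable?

€237,680

First 58 days: 58 × €1,440 = €83,520
Remaining days: (152 − 58) × €1,640 = €154,160
Accrued per-day damages: €83,520 + €154,160 = €237,680
Cap at €446,150: €237,680 is within the cap, no reduction.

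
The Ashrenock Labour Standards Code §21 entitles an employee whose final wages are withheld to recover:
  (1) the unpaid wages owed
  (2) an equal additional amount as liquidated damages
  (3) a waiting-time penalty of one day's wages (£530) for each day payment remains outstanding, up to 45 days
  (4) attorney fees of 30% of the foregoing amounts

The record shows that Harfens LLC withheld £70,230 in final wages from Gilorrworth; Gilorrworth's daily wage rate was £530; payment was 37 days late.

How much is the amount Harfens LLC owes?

Liquidated damages (equal amount): £70,230
Penalty days: min(37, 45) = 37
Waiting-time penalty: 37 × £530 = £19,610
Subtotal: £70,230 + £70,230 + £19,610 = £160,070
Attorney fees: 30% of £160,070 = £48,021
Total award: £160,070 + £48,021 = £208,091

£208,091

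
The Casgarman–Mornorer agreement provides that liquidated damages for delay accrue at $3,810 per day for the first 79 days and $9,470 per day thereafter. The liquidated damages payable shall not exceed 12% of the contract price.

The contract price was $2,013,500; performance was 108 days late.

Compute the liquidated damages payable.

First 79 days: 79 × $3,810 = $300,990
Remaining days: (108 − 79) × $9,470 = $274,630
Accrued per-day damages: $300,990 + $274,630 = $575,620
Cap: 12% of $2,013,500 = $241,620
Cap at $241,620: $575,620 exceeds the cap → $241,620

$241,620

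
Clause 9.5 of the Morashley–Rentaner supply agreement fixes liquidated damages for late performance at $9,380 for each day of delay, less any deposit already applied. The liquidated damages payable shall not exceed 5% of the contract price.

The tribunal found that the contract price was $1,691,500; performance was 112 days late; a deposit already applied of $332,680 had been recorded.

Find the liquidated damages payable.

$84,575

Per-day damages: 112 × $9,380 = $1,050,560
Less deposit already applied: $1,050,560 − $332,680 = $717,880
Cap: 5% of $1,691,500 = $84,575
Cap at $84,575: $717,880 exceeds the cap → $84,575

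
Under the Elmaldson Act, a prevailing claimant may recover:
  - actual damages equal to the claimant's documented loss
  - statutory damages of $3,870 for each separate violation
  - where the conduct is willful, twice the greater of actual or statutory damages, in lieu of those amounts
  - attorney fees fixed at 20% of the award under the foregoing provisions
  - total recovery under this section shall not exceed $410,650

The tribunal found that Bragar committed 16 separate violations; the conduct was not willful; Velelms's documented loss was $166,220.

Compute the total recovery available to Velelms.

$273,768

Statutory damages: 16 × $3,870 = $61,920
Conduct not willful: the in-lieu enhancement does not apply.
Actual plus statutory damages: $166,220 + $61,920 = $228,140
Attorney fees: 20% of $228,140 = $45,628
Total before cap: $228,140 + $45,628 = $273,768
Cap at $410,650: $273,768 is within the cap, no reduction.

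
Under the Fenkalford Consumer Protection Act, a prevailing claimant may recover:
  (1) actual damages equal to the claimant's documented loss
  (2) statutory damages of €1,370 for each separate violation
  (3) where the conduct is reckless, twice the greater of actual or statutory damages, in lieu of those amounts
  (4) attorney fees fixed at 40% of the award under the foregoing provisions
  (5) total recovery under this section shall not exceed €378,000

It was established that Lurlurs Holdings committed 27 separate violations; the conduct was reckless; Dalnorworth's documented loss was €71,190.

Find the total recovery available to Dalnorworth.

Statutory damages: 27 × €1,370 = €36,990
Greater of actual damages (€71,190) or statutory damages (€36,990): €71,190
Doubled: 2 × €71,190 = €142,380
Attorney fees: 40% of €142,380 = €56,952
Total before cap: €142,380 + €56,952 = €199,332
Cap at €378,000: €199,332 is within the cap, no reduction.

€199,332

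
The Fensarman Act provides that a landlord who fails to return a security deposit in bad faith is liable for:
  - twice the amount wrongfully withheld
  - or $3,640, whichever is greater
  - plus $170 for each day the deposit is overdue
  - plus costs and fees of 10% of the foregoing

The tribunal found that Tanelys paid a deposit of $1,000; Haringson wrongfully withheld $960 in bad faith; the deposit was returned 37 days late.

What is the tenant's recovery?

Doubled: 2 × $960 = $1,920
Minimum $3,640: $1,920 is below the minimum → $3,640
Late-return penalty: 37 × $170 = $6,290
Damages plus late penalty: $3,640 + $6,290 = $9,930
Costs and fees: 10% of $9,930 = $993
Total recovery: $9,930 + $993 = $10,923

$10,923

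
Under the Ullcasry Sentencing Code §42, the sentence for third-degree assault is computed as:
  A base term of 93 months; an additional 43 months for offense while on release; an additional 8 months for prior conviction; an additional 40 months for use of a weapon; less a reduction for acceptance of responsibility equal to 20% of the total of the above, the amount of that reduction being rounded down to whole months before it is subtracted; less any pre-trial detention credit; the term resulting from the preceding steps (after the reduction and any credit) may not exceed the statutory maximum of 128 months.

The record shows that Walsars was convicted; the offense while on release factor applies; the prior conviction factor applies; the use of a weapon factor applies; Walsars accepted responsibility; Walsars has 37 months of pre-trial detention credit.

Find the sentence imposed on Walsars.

Offense while on release enhancement: +43 months
Prior conviction enhancement: +8 months
Use of a weapon enhancement: +40 months
Adjusted term: 93 months + 43 months + 8 months + 40 months = 184 months
Acceptance of responsibility reduction: 20% of 184 months = 36 months (rounded down)
After reduction: 184 − 36 = 148 months
Less pre-trial detention credit: 148 months − 37 months = 111 months
Cap at 128 months: 111 months is within the cap, no reduction.

111 months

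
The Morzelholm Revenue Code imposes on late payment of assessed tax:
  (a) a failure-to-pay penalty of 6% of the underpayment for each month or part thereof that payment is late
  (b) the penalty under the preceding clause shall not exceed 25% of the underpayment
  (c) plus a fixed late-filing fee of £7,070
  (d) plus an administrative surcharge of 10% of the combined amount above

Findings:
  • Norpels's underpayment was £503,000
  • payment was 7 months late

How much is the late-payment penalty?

£146,102

Accrued rate: 6% × 7 = 42%, capped at 25% → 25%
Failure-to-pay penalty: 25% of £503,000 = £125,750
Penalty before surcharge: £125,750 + £7,070 = £132,820
Administrative surcharge: 10% of £132,820 = £13,282
Total penalty: £132,820 + £13,282 = £146,102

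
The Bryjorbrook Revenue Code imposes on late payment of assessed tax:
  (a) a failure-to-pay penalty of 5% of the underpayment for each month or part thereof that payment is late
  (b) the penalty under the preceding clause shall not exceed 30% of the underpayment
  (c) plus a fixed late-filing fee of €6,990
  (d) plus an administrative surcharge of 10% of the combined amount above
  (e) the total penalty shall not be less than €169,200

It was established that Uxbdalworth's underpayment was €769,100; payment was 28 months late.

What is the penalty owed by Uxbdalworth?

Penalty: €261,492

Accrued rate: 5% × 28 = 140%, capped at 30% → 30%
Failure-to-pay penalty: 30% of €769,100 = €230,730
Penalty before surcharge: €230,730 + €6,990 = €237,720
Administrative surcharge: 10% of €237,720 = €23,772
Total penalty: €237,720 + €23,772 = €261,492
Minimum €169,200: €261,492 meets the minimum, no increase.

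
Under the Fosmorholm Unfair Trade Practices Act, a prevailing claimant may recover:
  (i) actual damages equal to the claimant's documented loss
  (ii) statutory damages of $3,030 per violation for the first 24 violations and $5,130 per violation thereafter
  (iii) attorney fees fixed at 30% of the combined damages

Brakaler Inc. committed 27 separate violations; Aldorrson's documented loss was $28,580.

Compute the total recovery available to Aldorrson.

Total recovery: $151,697

First 24 violations: 24 × $3,030 = $72,720
Remaining violations: (27 − 24) × $5,130 = $15,390
Statutory damages: $72,720 + $15,390 = $88,110
Combined damages: $28,580 + $88,110 = $116,690
Attorney fees: 30% of $116,690 = $35,007
Total recovery: $116,690 + $35,007 = $151,697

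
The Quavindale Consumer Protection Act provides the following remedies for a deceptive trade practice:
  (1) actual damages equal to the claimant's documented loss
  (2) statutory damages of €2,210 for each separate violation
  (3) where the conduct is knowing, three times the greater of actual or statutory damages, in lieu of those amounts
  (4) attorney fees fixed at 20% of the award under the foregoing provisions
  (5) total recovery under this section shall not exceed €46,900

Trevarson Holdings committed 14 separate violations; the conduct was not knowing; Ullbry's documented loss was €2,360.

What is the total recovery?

€39,960

Statutory damages: 14 × €2,210 = €30,940
Conduct not knowing: the in-lieu enhancement does not apply.
Actual plus statutory damages: €2,360 + €30,940 = €33,300
Attorney fees: 20% of €33,300 = €6,660
Total before cap: €33,300 + €6,660 = €39,960
Cap at €46,900: €39,960 is within the cap, no reduction.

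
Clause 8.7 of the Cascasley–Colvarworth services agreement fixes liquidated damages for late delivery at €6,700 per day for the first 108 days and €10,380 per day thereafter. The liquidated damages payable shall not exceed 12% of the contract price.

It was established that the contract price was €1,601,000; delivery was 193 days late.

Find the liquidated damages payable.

First 108 days: 108 × €6,700 = €723,600
Remaining days: (193 − 108) × €10,380 = €882,300
Accrued per-day damages: €723,600 + €882,300 = €1,605,900
Cap: 12% of €1,601,000 = €192,120
Cap at €192,120: €1,605,900 exceeds the cap → €192,120

€192,120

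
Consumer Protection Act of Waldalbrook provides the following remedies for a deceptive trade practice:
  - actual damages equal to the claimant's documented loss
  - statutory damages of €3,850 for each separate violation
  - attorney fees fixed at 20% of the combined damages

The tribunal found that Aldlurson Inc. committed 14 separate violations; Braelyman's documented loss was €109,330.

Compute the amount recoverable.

Statutory damages: 14 × €3,850 = €53,900
Combined damages: €109,330 + €53,900 = €163,230
Attorney fees: 20% of €163,230 = €32,646
Total recovery: €163,230 + €32,646 = €195,876

€195,876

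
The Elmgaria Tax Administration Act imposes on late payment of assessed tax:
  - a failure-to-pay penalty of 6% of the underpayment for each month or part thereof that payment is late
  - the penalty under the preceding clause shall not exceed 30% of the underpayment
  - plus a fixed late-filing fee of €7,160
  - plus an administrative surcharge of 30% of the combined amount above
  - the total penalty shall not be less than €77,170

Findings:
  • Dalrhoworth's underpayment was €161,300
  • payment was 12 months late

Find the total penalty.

Accrued rate: 6% × 12 = 72%, capped at 30% → 30%
Failure-to-pay penalty: 30% of €161,300 = €48,390
Penalty before surcharge: €48,390 + €7,160 = €55,550
Administrative surcharge: 30% of €55,550 = €16,665
Total penalty: €55,550 + €16,665 = €72,215
Minimum €77,170: €72,215 is below the minimum → €77,170

€77,170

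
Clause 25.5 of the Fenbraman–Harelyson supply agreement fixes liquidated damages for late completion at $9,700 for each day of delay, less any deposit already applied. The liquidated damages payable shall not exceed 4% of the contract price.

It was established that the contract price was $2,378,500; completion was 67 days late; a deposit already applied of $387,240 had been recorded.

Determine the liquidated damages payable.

$95,140

Per-day damages: 67 × $9,700 = $649,900
Less deposit already applied: $649,900 − $387,240 = $262,660
Cap: 4% of $2,378,500 = $95,140
Cap at $95,140: $262,660 exceeds the cap → $95,140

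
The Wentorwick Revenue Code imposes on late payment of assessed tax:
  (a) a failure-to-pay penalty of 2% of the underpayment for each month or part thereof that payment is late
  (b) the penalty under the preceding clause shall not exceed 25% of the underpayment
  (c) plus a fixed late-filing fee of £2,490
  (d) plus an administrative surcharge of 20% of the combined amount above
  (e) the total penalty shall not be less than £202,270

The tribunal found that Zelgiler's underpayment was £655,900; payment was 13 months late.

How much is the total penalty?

Accrued rate: 2% × 13 = 26%, capped at 25% → 25%
Failure-to-pay penalty: 25% of £655,900 = £163,975
Penalty before surcharge: £163,975 + £2,490 = £166,465
Administrative surcharge: 20% of £166,465 = £33,293
Total penalty: £166,465 + £33,293 = £199,758
Minimum £202,270: £199,758 is below the minimum → £202,270

£202,270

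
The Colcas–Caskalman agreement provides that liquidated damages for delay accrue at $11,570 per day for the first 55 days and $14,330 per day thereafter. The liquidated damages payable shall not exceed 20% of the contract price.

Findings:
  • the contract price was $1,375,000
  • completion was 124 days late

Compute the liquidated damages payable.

First 55 days: 55 × $11,570 = $636,350
Remaining days: (124 − 55) × $14,330 = $988,770
Accrued per-day damages: $636,350 + $988,770 = $1,625,120
Cap: 20% of $1,375,000 = $275,000
Cap at $275,000: $1,625,120 exceeds the cap → $275,000

$275,000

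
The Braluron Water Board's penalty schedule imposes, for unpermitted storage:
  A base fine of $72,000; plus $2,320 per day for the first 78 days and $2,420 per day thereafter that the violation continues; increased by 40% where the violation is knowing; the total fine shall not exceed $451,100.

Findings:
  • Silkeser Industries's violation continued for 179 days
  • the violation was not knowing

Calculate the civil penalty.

$451,100

First 78 days: 78 × $2,320 = $180,960
Remaining days: (179 − 78) × $2,420 = $244,420
Per-day component: $180,960 + $244,420 = $425,380
Base plus per-day: $72,000 + $425,380 = $497,380
The violation was not knowing: no 40% increase.
Cap at $451,100: $497,380 exceeds the cap → $451,100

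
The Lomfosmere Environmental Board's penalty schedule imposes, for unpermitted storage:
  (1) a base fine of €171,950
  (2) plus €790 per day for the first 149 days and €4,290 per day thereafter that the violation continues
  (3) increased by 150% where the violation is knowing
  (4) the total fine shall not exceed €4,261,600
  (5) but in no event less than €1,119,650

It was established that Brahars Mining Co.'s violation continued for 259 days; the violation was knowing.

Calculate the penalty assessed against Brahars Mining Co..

€1,903,900

First 149 days: 149 × €790 = €117,710
Remaining days: (259 − 149) × €4,290 = €471,900
Per-day component: €117,710 + €471,900 = €589,610
Base plus per-day: €171,950 + €589,610 = €761,560
Enhancement: 150% of €761,560 = €1,142,340
Enhanced fine: €761,560 + €1,142,340 = €1,903,900
Cap at €4,261,600: €1,903,900 is within the cap, no reduction.
Minimum €1,119,650: €1,903,900 meets the minimum, no increase.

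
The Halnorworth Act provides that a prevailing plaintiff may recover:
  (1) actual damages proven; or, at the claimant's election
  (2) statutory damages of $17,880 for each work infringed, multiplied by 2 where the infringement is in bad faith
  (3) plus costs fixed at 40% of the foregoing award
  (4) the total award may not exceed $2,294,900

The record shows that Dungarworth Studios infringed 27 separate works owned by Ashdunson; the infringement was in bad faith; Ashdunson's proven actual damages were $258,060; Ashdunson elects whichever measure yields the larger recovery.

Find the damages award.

$1,351,728

Statutory damages: 27 × $17,880 = $482,760
Doubled: 2 × $482,760 = $965,520
Greater of actual damages ($258,060) or enhanced statutory damages ($965,520): $965,520
Costs: 40% of $965,520 = $386,208
Award plus costs: $965,520 + $386,208 = $1,351,728
Cap at $2,294,900: $1,351,728 is within the cap, no reduction.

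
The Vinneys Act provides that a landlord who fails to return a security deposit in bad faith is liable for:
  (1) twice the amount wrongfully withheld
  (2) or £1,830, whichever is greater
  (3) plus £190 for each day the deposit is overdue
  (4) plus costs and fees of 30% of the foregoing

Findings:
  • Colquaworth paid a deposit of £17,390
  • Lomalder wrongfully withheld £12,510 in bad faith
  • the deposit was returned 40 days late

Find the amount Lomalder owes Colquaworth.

Doubled: 2 × £12,510 = £25,020
Minimum £1,830: £25,020 meets the minimum, no increase.
Late-return penalty: 40 × £190 = £7,600
Damages plus late penalty: £25,020 + £7,600 = £32,620
Costs and fees: 30% of £32,620 = £9,786
Total recovery: £32,620 + £9,786 = £42,406

£42,406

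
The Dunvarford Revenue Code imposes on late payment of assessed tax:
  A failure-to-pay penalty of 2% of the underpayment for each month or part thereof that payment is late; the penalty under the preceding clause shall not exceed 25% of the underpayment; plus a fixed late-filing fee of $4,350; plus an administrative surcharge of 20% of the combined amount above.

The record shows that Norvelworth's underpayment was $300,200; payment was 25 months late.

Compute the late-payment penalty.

Accrued rate: 2% × 25 = 50%, capped at 25% → 25%
Failure-to-pay penalty: 25% of $300,200 = $75,050
Penalty before surcharge: $75,050 + $4,350 = $79,400
Administrative surcharge: 20% of $79,400 = $15,880
Total penalty: $79,400 + $15,880 = $95,280

$95,280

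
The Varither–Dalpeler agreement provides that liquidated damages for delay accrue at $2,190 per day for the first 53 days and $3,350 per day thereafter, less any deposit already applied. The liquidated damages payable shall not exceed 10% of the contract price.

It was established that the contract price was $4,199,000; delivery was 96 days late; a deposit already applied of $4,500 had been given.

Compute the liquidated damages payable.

First 53 days: 53 × $2,190 = $116,070
Remaining days: (96 − 53) × $3,350 = $144,050
Accrued per-day damages: $116,070 + $144,050 = $260,120
Less deposit already applied: $260,120 − $4,500 = $255,620
Cap: 10% of $4,199,000 = $419,900
Cap at $419,900: $255,620 is within the cap, no reduction.

$255,620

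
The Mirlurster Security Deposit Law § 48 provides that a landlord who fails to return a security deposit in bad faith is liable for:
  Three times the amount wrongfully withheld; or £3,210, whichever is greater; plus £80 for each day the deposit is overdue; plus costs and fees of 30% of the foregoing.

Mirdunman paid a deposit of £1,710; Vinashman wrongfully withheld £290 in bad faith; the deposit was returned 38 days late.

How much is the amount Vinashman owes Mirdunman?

£8,125

Trebled: 3 × £290 = £870
Minimum £3,210: £870 is below the minimum → £3,210
Late-return penalty: 38 × £80 = £3,040
Damages plus late penalty: £3,210 + £3,040 = £6,250
Costs and fees: 30% of £6,250 = £1,875
Total recovery: £6,250 + £1,875 = £8,125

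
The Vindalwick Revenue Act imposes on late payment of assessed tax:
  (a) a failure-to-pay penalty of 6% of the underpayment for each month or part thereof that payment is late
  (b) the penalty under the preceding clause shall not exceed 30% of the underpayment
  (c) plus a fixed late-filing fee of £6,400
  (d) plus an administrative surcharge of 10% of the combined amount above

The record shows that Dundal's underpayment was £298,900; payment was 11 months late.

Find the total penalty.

Accrued rate: 6% × 11 = 66%, capped at 30% → 30%
Failure-to-pay penalty: 30% of £298,900 = £89,670
Penalty before surcharge: £89,670 + £6,400 = £96,070
Administrative surcharge: 10% of £96,070 = £9,607
Total penalty: £96,070 + £9,607 = £105,677

£105,677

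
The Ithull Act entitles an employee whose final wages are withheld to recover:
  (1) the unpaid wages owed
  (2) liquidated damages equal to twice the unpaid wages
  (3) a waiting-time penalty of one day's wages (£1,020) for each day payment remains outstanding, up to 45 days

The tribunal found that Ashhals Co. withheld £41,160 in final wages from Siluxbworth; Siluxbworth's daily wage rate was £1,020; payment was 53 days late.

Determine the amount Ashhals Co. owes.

Doubled: 2 × £41,160 = £82,320
Penalty days: min(53, 45) = 45
Waiting-time penalty: 45 × £1,020 = £45,900
Total award: £41,160 + £82,320 + £45,900 = £169,380

£169,380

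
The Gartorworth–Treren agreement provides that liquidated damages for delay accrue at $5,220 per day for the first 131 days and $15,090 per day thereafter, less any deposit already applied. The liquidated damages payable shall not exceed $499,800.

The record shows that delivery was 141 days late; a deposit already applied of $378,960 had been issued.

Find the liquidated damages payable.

Liquidated damages: $455,760

First 131 days: 131 × $5,220 = $683,820
Remaining days: (141 − 131) × $15,090 = $150,900
Accrued per-day damages: $683,820 + $150,900 = $834,720
Less deposit already applied: $834,720 − $378,960 = $455,760
Cap at $499,800: $455,760 is within the cap, no reduction.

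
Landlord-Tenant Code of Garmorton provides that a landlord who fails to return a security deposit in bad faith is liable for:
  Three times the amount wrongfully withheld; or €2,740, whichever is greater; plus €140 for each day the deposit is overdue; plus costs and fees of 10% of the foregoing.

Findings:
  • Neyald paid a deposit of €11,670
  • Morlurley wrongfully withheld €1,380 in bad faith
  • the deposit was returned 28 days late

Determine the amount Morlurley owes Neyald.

€8,866

Trebled: 3 × €1,380 = €4,140
Minimum €2,740: €4,140 meets the minimum, no increase.
Late-return penalty: 28 × €140 = €3,920
Damages plus late penalty: €4,140 + €3,920 = €8,060
Costs and fees: 10% of €8,060 = €806
Total recovery: €8,060 + €806 = €8,866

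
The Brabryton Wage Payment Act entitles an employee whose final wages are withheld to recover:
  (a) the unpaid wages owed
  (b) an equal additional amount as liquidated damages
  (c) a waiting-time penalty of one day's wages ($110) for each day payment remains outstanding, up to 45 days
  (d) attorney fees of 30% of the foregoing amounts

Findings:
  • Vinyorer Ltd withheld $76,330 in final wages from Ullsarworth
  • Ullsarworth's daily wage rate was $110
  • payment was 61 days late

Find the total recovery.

Liquidated damages (equal amount): $76,330
Penalty days: min(61, 45) = 45
Waiting-time penalty: 45 × $110 = $4,950
Subtotal: $76,330 + $76,330 + $4,950 = $157,610
Attorney fees: 30% of $157,610 = $47,283
Total award: $157,610 + $47,283 = $204,893

$204,893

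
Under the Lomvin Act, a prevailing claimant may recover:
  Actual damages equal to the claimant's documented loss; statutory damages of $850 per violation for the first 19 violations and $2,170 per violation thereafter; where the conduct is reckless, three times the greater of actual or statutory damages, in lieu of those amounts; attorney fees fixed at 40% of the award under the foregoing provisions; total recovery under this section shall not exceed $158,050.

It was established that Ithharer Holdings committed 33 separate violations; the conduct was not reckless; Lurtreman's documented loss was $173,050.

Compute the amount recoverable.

$158,050

First 19 violations: 19 × $850 = $16,150
Remaining violations: (33 − 19) × $2,170 = $30,380
Statutory damages: $16,150 + $30,380 = $46,530
Conduct not reckless: the in-lieu enhancement does not apply.
Actual plus statutory damages: $173,050 + $46,530 = $219,580
Attorney fees: 40% of $219,580 = $87,832
Total before cap: $219,580 + $87,832 = $307,412
Cap at $158,050: $307,412 exceeds the cap → $158,050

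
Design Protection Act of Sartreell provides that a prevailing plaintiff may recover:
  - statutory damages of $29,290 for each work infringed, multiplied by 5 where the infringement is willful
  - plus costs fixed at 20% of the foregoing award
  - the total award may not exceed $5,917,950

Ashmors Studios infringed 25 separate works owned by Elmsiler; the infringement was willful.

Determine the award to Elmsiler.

Statutory damages: 25 × $29,290 = $732,250
Multiplied by 5: 5 × $732,250 = $3,661,250
Costs: 20% of $3,661,250 = $732,250
Award plus costs: $3,661,250 + $732,250 = $4,393,500
Cap at $5,917,950: $4,393,500 is within the cap, no reduction.

Award: $4,393,500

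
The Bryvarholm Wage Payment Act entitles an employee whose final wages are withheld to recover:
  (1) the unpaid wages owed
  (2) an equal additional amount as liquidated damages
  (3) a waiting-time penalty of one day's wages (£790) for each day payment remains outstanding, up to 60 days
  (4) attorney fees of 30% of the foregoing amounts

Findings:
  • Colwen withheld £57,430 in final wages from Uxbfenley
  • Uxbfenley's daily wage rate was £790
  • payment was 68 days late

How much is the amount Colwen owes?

Liquidated damages (equal amount): £57,430
Penalty days: min(68, 60) = 60
Waiting-time penalty: 60 × £790 = £47,400
Subtotal: £57,430 + £57,430 + £47,400 = £162,260
Attorney fees: 30% of £162,260 = £48,678
Total award: £162,260 + £48,678 = £210,938

£210,938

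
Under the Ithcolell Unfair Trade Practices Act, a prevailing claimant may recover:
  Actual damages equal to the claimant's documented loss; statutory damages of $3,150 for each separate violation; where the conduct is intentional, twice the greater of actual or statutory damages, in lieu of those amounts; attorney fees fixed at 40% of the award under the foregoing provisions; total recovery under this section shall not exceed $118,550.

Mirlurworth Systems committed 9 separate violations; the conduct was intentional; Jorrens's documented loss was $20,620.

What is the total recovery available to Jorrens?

Statutory damages: 9 × $3,150 = $28,350
Greater of actual damages ($20,620) or statutory damages ($28,350): $28,350
Doubled: 2 × $28,350 = $56,700
Attorney fees: 40% of $56,700 = $22,680
Total before cap: $56,700 + $22,680 = $79,380
Cap at $118,550: $79,380 is within the cap, no reduction.

$79,380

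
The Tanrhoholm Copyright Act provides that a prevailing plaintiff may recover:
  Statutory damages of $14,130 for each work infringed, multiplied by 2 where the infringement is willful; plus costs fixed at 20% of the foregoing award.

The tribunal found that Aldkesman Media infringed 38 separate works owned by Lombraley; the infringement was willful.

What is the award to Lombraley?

Statutory damages: 38 × $14,130 = $536,940
Doubled: 2 × $536,940 = $1,073,880
Costs: 20% of $1,073,880 = $214,776
Award plus costs: $1,073,880 + $214,776 = $1,288,656

Award: $1,288,656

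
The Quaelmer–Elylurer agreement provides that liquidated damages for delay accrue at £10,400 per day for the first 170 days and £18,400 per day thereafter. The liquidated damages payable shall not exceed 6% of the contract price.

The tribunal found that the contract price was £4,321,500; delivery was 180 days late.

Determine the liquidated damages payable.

Liquidated damages: £259,290

First 170 days: 170 × £10,400 = £1,768,000
Remaining days: (180 − 170) × £18,400 = £184,000
Accrued per-day damages: £1,768,000 + £184,000 = £1,952,000
Cap: 6% of £4,321,500 = £259,290
Cap at £259,290: £1,952,000 exceeds the cap → £259,290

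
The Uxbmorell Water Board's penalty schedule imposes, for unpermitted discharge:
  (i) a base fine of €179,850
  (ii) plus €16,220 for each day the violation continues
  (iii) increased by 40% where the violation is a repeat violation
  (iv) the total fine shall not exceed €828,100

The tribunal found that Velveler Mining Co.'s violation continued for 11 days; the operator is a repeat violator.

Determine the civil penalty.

Per-day component: 11 × €16,220 = €178,420
Base plus per-day: €179,850 + €178,420 = €358,270
Enhancement: 40% of €358,270 = €143,308
Enhanced fine: €358,270 + €143,308 = €501,578
Cap at €828,100: €501,578 is within the cap, no reduction.

€501,578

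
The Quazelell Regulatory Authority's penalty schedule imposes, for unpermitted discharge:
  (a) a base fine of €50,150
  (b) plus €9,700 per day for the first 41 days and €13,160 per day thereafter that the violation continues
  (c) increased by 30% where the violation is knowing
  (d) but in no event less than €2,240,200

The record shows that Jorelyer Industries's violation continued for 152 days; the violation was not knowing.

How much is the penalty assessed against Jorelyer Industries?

First 41 days: 41 × €9,700 = €397,700
Remaining days: (152 − 41) × €13,160 = €1,460,760
Per-day component: €397,700 + €1,460,760 = €1,858,460
Base plus per-day: €50,150 + €1,858,460 = €1,908,610
The violation was not knowing: no 30% increase.
Minimum €2,240,200: €1,908,610 is below the minimum → €2,240,200

€2,240,200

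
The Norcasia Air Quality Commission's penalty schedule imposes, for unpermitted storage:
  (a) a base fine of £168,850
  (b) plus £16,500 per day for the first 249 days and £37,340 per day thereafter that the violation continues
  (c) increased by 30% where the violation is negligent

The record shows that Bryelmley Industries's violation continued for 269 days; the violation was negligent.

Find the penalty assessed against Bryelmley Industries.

First 249 days: 249 × £16,500 = £4,108,500
Remaining days: (269 − 249) × £37,340 = £746,800
Per-day component: £4,108,500 + £746,800 = £4,855,300
Base plus per-day: £168,850 + £4,855,300 = £5,024,150
Enhancement: 30% of £5,024,150 = £1,507,245
Enhanced fine: £5,024,150 + £1,507,245 = £6,531,395

£6,531,395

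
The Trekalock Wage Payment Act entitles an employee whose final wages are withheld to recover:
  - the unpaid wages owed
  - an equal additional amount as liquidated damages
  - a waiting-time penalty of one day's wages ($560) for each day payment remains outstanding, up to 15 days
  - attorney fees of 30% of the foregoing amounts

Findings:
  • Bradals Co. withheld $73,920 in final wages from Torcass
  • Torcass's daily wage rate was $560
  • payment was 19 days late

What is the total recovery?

$203,112

Liquidated damages (equal amount): $73,920
Penalty days: min(19, 15) = 15
Waiting-time penalty: 15 × $560 = $8,400
Subtotal: $73,920 + $73,920 + $8,400 = $156,240
Attorney fees: 30% of $156,240 = $46,872
Total award: $156,240 + $46,872 = $203,112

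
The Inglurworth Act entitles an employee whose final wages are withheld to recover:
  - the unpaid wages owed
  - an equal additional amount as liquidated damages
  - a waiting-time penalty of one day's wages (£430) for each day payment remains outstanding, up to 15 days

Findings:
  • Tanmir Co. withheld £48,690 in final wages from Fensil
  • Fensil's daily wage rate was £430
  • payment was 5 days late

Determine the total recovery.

Liquidated damages (equal amount): £48,690
Penalty days: min(5, 15) = 5
Waiting-time penalty: 5 × £430 = £2,150
Total award: £48,690 + £48,690 + £2,150 = £99,530

£99,530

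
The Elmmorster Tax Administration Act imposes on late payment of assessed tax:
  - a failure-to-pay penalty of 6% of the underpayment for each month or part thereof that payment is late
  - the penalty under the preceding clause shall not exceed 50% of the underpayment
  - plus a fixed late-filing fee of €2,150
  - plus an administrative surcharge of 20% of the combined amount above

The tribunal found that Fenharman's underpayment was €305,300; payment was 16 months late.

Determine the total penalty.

Penalty: €185,760

Accrued rate: 6% × 16 = 96%, capped at 50% → 50%
Failure-to-pay penalty: 50% of €305,300 = €152,650
Penalty before surcharge: €152,650 + €2,150 = €154,800
Administrative surcharge: 20% of €154,800 = €30,960
Total penalty: €154,800 + €30,960 = €185,760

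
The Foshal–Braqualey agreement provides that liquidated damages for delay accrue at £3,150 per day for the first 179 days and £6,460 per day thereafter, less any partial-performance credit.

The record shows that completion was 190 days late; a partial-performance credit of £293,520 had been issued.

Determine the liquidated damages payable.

First 179 days: 179 × £3,150 = £563,850
Remaining days: (190 − 179) × £6,460 = £71,060
Accrued per-day damages: £563,850 + £71,060 = £634,910
Less partial-performance credit: £634,910 − £293,520 = £341,390

£341,390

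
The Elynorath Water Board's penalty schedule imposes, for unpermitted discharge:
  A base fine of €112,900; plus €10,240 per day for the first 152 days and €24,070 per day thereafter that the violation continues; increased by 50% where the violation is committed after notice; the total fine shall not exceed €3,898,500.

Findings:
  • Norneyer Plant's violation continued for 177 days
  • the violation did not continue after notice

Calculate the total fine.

€2,271,130

First 152 days: 152 × €10,240 = €1,556,480
Remaining days: (177 − 152) × €24,070 = €601,750
Per-day component: €1,556,480 + €601,750 = €2,158,230
Base plus per-day: €112,900 + €2,158,230 = €2,271,130
The violation did not continue after notice: no 50% increase.
Cap at €3,898,500: €2,271,130 is within the cap, no reduction.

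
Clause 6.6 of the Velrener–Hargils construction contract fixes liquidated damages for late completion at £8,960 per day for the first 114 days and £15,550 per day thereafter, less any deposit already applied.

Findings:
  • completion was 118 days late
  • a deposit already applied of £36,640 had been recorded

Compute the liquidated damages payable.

First 114 days: 114 × £8,960 = £1,021,440
Remaining days: (118 − 114) × £15,550 = £62,200
Accrued per-day damages: £1,021,440 + £62,200 = £1,083,640
Less deposit already applied: £1,083,640 − £36,640 = £1,047,000

£1,047,000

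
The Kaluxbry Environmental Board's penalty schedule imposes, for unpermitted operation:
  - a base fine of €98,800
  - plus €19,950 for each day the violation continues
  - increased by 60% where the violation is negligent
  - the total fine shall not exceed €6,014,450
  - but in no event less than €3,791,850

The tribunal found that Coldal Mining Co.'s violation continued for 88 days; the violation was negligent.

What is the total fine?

Per-day component: 88 × €19,950 = €1,755,600
Base plus per-day: €98,800 + €1,755,600 = €1,854,400
Enhancement: 60% of €1,854,400 = €1,112,640
Enhanced fine: €1,854,400 + €1,112,640 = €2,967,040
Cap at €6,014,450: €2,967,040 is within the cap, no reduction.
Minimum €3,791,850: €2,967,040 is below the minimum → €3,791,850

€3,791,850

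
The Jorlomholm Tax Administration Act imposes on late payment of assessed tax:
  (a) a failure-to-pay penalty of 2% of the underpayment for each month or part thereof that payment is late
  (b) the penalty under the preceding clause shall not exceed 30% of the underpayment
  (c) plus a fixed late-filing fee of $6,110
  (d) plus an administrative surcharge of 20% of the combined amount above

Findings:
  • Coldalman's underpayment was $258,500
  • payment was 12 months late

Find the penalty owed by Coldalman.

$81,780

Accrued rate: 2% × 12 = 24%, capped at 30% → 24%
Failure-to-pay penalty: 24% of $258,500 = $62,040
Penalty before surcharge: $62,040 + $6,110 = $68,150
Administrative surcharge: 20% of $68,150 = $13,630
Total penalty: $68,150 + $13,630 = $81,780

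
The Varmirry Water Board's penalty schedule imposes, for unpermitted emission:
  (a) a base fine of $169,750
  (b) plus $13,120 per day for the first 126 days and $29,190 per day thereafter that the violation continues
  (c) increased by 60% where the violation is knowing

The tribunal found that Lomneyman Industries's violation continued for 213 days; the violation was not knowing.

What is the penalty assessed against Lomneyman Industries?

$4,362,400

First 126 days: 126 × $13,120 = $1,653,120
Remaining days: (213 − 126) × $29,190 = $2,539,530
Per-day component: $1,653,120 + $2,539,530 = $4,192,650
Base plus per-day: $169,750 + $4,192,650 = $4,362,400
The violation was not knowing: no 60% increase.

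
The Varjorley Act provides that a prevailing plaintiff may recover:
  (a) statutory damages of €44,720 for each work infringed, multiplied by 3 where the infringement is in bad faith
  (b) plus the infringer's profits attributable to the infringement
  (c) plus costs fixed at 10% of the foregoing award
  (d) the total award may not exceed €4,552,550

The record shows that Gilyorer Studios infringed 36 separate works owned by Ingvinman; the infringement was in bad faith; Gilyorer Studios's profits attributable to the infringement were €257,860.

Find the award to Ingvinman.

€4,552,550

Statutory damages: 36 × €44,720 = €1,609,920
Trebled: 3 × €1,609,920 = €4,829,760
Combined award: €4,829,760 + €257,860 = €5,087,620
Costs: 10% of €5,087,620 = €508,762
Award plus costs: €5,087,620 + €508,762 = €5,596,382
Cap at €4,552,550: €5,596,382 exceeds the cap → €4,552,550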